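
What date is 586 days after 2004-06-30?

Adding 586 days from June 30, 2004.
June has 30 days, so 30 − 30 = 0 days remain after June 30, 2004; 586 − 0 = 586 left.
July 2004 has 31 days: 586 − 31 = 555 left.
August 2004 has 31 days: 555 − 31 = 524 left.
September 2004 has 30 days: 524 − 30 = 494 left.
October 2004 has 31 days: 494 − 31 = 463 left.
November 2004 has 30 days: 463 − 30 = 433 left.
December 2004 has 31 days: 433 − 31 = 402 left.
January 2005 has 31 days: 402 − 31 = 371 left.
February 2005 has 28 days (2005 is not a leap year): 371 − 28 = 343 left.
March 2005 has 31 days: 343 − 31 = 312 left.
April 2005 has 30 days: 312 − 30 = 282 left.
May 2005 has 31 days: 282 − 31 = 251 left.
June 2005 has 30 days: 251 − 30 = 221 left.
July 2005 has 31 days: 221 − 31 = 190 left.
August 2005 has 31 days: 190 − 31 = 159 left.
September 2005 has 30 days: 159 − 30 = 129 left.
October 2005 has 31 days: 129 − 31 = 98 left.
November 2005 has 30 days: 98 − 30 = 68 left.
December 2005 has 31 days: 68 − 31 = 37 left.
January 2006 has 31 days: 37 − 31 = 6 left.
6 days into February 2006 → February 6, 2006.

February 6, 2006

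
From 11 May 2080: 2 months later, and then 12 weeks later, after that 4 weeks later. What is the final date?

October 31, 2080

Adding 2 months from May 11, 2080:
month 5 + 2 = 7 → July 2080.
Day 11 is valid in July, giving July 11, 2080.
Counting forward 12 weeks (= 84 days) from July 11, 2080:
July has 31 days, so 31 − 11 = 20 days remain after July 11, 2080; 84 − 20 = 64 left.
August 2080 has 31 days: 64 − 31 = 33 left.
September 2080 has 30 days: 33 − 30 = 3 left.
3 days into October 2080 → October 3, 2080.
Advancing 4 weeks (= 28 days) from October 3, 2080:
October has 31 days; 3 + 28 = 31, still in October.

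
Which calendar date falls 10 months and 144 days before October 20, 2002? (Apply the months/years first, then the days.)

July 29, 2001

Counting back 10 months and 144 days from October 20, 2002: first the month/year part, then the days.
month 10 − 10 = 0, which is month 12 of year 2001 → December 2001.
Day 20 is valid in December, giving December 20, 2001.
Now subtract 144 days from December 20, 2001.
Going back 20 days from December 20, 2001 reaches the end of the previous month; 144 − 20 = 124 left.
November 2001 has 30 days: 124 − 30 = 94 left.
October 2001 has 31 days: 94 − 31 = 63 left.
September 2001 has 30 days: 63 − 30 = 33 left.
August 2001 has 31 days: 33 − 31 = 2 left.
July 2001 has 31 days; 31 − 2 = 29 → July 29, 2001.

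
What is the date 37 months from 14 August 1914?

Counting forward 37 months from August 14, 1914.
month 8 + 37 = 45, which is month 9 of year 1917 → September 1917.
Day 14 is valid in September, giving September 14, 1917.

September 14, 1917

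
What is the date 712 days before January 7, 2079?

January 25, 2077

Subtracting 712 days from January 7, 2079.
Going back 7 days from January 7, 2079 reaches the end of the previous month; 712 − 7 = 705 left.
December 2078 has 31 days: 705 − 31 = 674 left.
November 2078 has 30 days: 674 − 30 = 644 left.
October 2078 has 31 days: 644 − 31 = 613 left.
September 2078 has 30 days: 613 − 30 = 583 left.
August 2078 has 31 days: 583 − 31 = 552 left.
July 2078 has 31 days: 552 − 31 = 521 left.
June 2078 has 30 days: 521 − 30 = 491 left.
May 2078 has 31 days: 491 − 31 = 460 left.
April 2078 has 30 days: 460 − 30 = 430 left.
March 2078 has 31 days: 430 − 31 = 399 left.
February 2078 has 28 days (2078 is not a leap year): 399 − 28 = 371 left.
January 2078 has 31 days: 371 − 31 = 340 left.
December 2077 has 31 days: 340 − 31 = 309 left.
November 2077 has 30 days: 309 − 30 = 279 left.
October 2077 has 31 days: 279 − 31 = 248 left.
September 2077 has 30 days: 248 − 30 = 218 left.
August 2077 has 31 days: 218 − 31 = 187 left.
July 2077 has 31 days: 187 − 31 = 156 left.
June 2077 has 30 days: 156 − 30 = 126 left.
May 2077 has 31 days: 126 − 31 = 95 left.
April 2077 has 30 days: 95 − 30 = 65 left.
March 2077 has 31 days: 65 − 31 = 34 left.
February 2077 has 28 days (2077 is not a leap year): 34 − 28 = 6 left.
January 2077 has 31 days; 31 − 6 = 25 → January 25, 2077.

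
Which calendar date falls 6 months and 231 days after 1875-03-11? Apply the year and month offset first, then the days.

April 29, 1876

Advancing 6 months and 231 days from March 11, 1875: first the month/year part, then the days.
month 3 + 6 = 9 → September 1875.
Day 11 is valid in September, giving September 11, 1875.
Now add 231 days from September 11, 1875.
September has 30 days, so 30 − 11 = 19 days remain after September 11, 1875; 231 − 19 = 212 left.
October 1875 has 31 days: 212 − 31 = 181 left.
November 1875 has 30 days: 181 − 30 = 151 left.
December 1875 has 31 days: 151 − 31 = 120 left.
January 1876 has 31 days: 120 − 31 = 89 left.
February 1876 has 29 days (1876 is a leap year): 89 − 29 = 60 left.
March 1876 has 31 days: 60 − 31 = 29 left.
29 days into April 1876 → April 29, 1876.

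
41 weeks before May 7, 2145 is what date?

Subtracting 41 weeks = 287 days from May 7, 2145.
Going back 7 days from May 7, 2145 reaches the end of the previous month; 287 − 7 = 280 left.
April 2145 has 30 days: 280 − 30 = 250 left.
March 2145 has 31 days: 250 − 31 = 219 left.
February 2145 has 28 days (2145 is not a leap year): 219 − 28 = 191 left.
January 2145 has 31 days: 191 − 31 = 160 left.
December 2144 has 31 days: 160 − 31 = 129 left.
November 2144 has 30 days: 129 − 30 = 99 left.
October 2144 has 31 days: 99 − 31 = 68 left.
September 2144 has 30 days: 68 − 30 = 38 left.
August 2144 has 31 days: 38 − 31 = 7 left.
July 2144 has 31 days; 31 − 7 = 24 → July 24, 2144.

July 24, 2144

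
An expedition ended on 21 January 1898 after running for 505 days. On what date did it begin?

Subtracting 505 days from January 21, 1898.
Going back 21 days from January 21, 1898 reaches the end of the previous month; 505 − 21 = 484 left.
December 1897 has 31 days: 484 − 31 = 453 left.
November 1897 has 30 days: 453 − 30 = 423 left.
October 1897 has 31 days: 423 − 31 = 392 left.
September 1897 has 30 days: 392 − 30 = 362 left.
August 1897 has 31 days: 362 − 31 = 331 left.
July 1897 has 31 days: 331 − 31 = 300 left.
June 1897 has 30 days: 300 − 30 = 270 left.
May 1897 has 31 days: 270 − 31 = 239 left.
April 1897 has 30 days: 239 − 30 = 209 left.
March 1897 has 31 days: 209 − 31 = 178 left.
February 1897 has 28 days (1897 is not a leap year): 178 − 28 = 150 left.
January 1897 has 31 days: 150 − 31 = 119 left.
December 1896 has 31 days: 119 − 31 = 88 left.
November 1896 has 30 days: 88 − 30 = 58 left.
October 1896 has 31 days: 58 − 31 = 27 left.
September 1896 has 30 days; 30 − 27 = 3 → September 3, 1896.

September 3, 1896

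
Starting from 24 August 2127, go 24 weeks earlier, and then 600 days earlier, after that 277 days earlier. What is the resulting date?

October 13, 2124

Counting back 24 weeks (= 168 days) from August 24, 2127:
Going back 24 days from August 24, 2127 reaches the end of the previous month; 168 − 24 = 144 left.
July 2127 has 31 days: 144 − 31 = 113 left.
June 2127 has 30 days: 113 − 30 = 83 left.
May 2127 has 31 days: 83 − 31 = 52 left.
April 2127 has 30 days: 52 − 30 = 22 left.
March 2127 has 31 days; 31 − 22 = 9 → March 9, 2127.
Going back 600 days from March 9, 2127:
Going back 9 days from March 9, 2127 reaches the end of the previous month; 600 − 9 = 591 left.
February 2127 has 28 days (2127 is not a leap year): 591 − 28 = 563 left.
January 2127 has 31 days: 563 − 31 = 532 left.
December 2126 has 31 days: 532 − 31 = 501 left.
November 2126 has 30 days: 501 − 30 = 471 left.
October 2126 has 31 days: 471 − 31 = 440 left.
September 2126 has 30 days: 440 − 30 = 410 left.
August 2126 has 31 days: 410 − 31 = 379 left.
July 2126 has 31 days: 379 − 31 = 348 left.
June 2126 has 30 days: 348 − 30 = 318 left.
May 2126 has 31 days: 318 − 31 = 287 left.
April 2126 has 30 days: 287 − 30 = 257 left.
March 2126 has 31 days: 257 − 31 = 226 left.
February 2126 has 28 days (2126 is not a leap year): 226 − 28 = 198 left.
January 2126 has 31 days: 198 − 31 = 167 left.
December 2125 has 31 days: 167 − 31 = 136 left.
November 2125 has 30 days: 136 − 30 = 106 left.
October 2125 has 31 days: 106 − 31 = 75 left.
September 2125 has 30 days: 75 − 30 = 45 left.
August 2125 has 31 days: 45 − 31 = 14 left.
July 2125 has 31 days; 31 − 14 = 17 → July 17, 2125.
Counting back 277 days from July 17, 2125:
Going back 17 days from July 17, 2125 reaches the end of the previous month; 277 − 17 = 260 left.
June 2125 has 30 days: 260 − 30 = 230 left.
May 2125 has 31 days: 230 − 31 = 199 left.
April 2125 has 30 days: 199 − 30 = 169 left.
March 2125 has 31 days: 169 − 31 = 138 left.
February 2125 has 28 days (2125 is not a leap year): 138 − 28 = 110 left.
January 2125 has 31 days: 110 − 31 = 79 left.
December 2124 has 31 days: 79 − 31 = 48 left.
November 2124 has 30 days: 48 − 30 = 18 left.
October 2124 has 31 days; 31 − 18 = 13 → October 13, 2124.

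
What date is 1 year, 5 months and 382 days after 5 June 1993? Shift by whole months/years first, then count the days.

Advancing 1 year, 5 months and 382 days from June 5, 1993: first the month/year part, then the days.
+1 year → 1994; month 6 + 5 = 11 → November 1994.
Day 5 is valid in November, giving November 5, 1994.
Now add 382 days from November 5, 1994.
November has 30 days, so 30 − 5 = 25 days remain after November 5, 1994; 382 − 25 = 357 left.
December 1994 has 31 days: 357 − 31 = 326 left.
January 1995 has 31 days: 326 − 31 = 295 left.
February 1995 has 28 days (1995 is not a leap year): 295 − 28 = 267 left.
March 1995 has 31 days: 267 − 31 = 236 left.
April 1995 has 30 days: 236 − 30 = 206 left.
May 1995 has 31 days: 206 − 31 = 175 left.
June 1995 has 30 days: 175 − 30 = 145 left.
July 1995 has 31 days: 145 − 31 = 114 left.
August 1995 has 31 days: 114 − 31 = 83 left.
September 1995 has 30 days: 83 − 30 = 53 left.
October 1995 has 31 days: 53 − 31 = 22 left.
22 days into November 1995 → November 22, 1995.

November 22, 1995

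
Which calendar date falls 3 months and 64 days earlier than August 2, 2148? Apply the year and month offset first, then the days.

February 28, 2148

Going back 3 months and 64 days from August 2, 2148: first the month/year part, then the days.
month 8 − 3 = 5 → May 2148.
Day 2 is valid in May, giving May 2, 2148.
Now subtract 64 days from May 2, 2148.
Going back 2 days from May 2, 2148 reaches the end of the previous month; 64 − 2 = 62 left.
April 2148 has 30 days: 62 − 30 = 32 left.
March 2148 has 31 days: 32 − 31 = 1 left.
February 2148 has 29 days; 29 − 1 = 28 → February 28, 2148.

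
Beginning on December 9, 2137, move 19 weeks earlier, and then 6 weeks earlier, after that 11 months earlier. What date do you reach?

July 17, 2136

Going back 19 weeks (= 133 days) from December 9, 2137:
Going back 9 days from December 9, 2137 reaches the end of the previous month; 133 − 9 = 124 left.
November 2137 has 30 days: 124 − 30 = 94 left.
October 2137 has 31 days: 94 − 31 = 63 left.
September 2137 has 30 days: 63 − 30 = 33 left.
August 2137 has 31 days: 33 − 31 = 2 left.
July 2137 has 31 days; 31 − 2 = 29 → July 29, 2137.
Going back 6 weeks (= 42 days) from July 29, 2137:
Going back 29 days from July 29, 2137 reaches the end of the previous month; 42 − 29 = 13 left.
June 2137 has 30 days; 30 − 13 = 17 → June 17, 2137.
Subtracting 11 months from June 17, 2137:
month 6 − 11 = -5, which is month 7 of year 2136 → July 2136.
Day 17 is valid in July, giving July 17, 2136.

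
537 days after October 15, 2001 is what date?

Adding 537 days from October 15, 2001.
October has 31 days, so 31 − 15 = 16 days remain after October 15, 2001; 537 − 16 = 521 left.
November 2001 has 30 days: 521 − 30 = 491 left.
December 2001 has 31 days: 491 − 31 = 460 left.
January 2002 has 31 days: 460 − 31 = 429 left.
February 2002 has 28 days (2002 is not a leap year): 429 − 28 = 401 left.
March 2002 has 31 days: 401 − 31 = 370 left.
April 2002 has 30 days: 370 − 30 = 340 left.
May 2002 has 31 days: 340 − 31 = 309 left.
June 2002 has 30 days: 309 − 30 = 279 left.
July 2002 has 31 days: 279 − 31 = 248 left.
August 2002 has 31 days: 248 − 31 = 217 left.
September 2002 has 30 days: 217 − 30 = 187 left.
October 2002 has 31 days: 187 − 31 = 156 left.
November 2002 has 30 days: 156 − 30 = 126 left.
December 2002 has 31 days: 126 − 31 = 95 left.
January 2003 has 31 days: 95 − 31 = 64 left.
February 2003 has 28 days (2003 is not a leap year): 64 − 28 = 36 left.
March 2003 has 31 days: 36 − 31 = 5 left.
5 days into April 2003 → April 5, 2003.

April 5, 2003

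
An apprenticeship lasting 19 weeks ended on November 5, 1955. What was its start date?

Counting back 19 weeks = 133 days from November 5, 1955.
Going back 5 days from November 5, 1955 reaches the end of the previous month; 133 − 5 = 128 left.
October 1955 has 31 days: 128 − 31 = 97 left.
September 1955 has 30 days: 97 − 30 = 67 left.
August 1955 has 31 days: 67 − 31 = 36 left.
July 1955 has 31 days: 36 − 31 = 5 left.
June 1955 has 30 days; 30 − 5 = 25 → June 25, 1955.

June 25, 1955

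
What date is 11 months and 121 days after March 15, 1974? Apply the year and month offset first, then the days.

Adding 11 months and 121 days from March 15, 1974: first the month/year part, then the days.
month 3 + 11 = 14, which is month 2 of year 1975 → February 1975.
Day 15 is valid in February, giving February 15, 1975.
Now add 121 days from February 15, 1975.
February has 28 days, so 28 − 15 = 13 days remain after February 15, 1975; 121 − 13 = 108 left.
March 1975 has 31 days: 108 − 31 = 77 left.
April 1975 has 30 days: 77 − 30 = 47 left.
May 1975 has 31 days: 47 − 31 = 16 left.
16 days into June 1975 → June 16, 1975.

June 16, 1975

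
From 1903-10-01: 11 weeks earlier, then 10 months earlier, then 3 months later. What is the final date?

Counting back 11 weeks (= 77 days) from October 1, 1903:
Going back 1 day from October 1, 1903 reaches the end of the previous month; 77 − 1 = 76 left.
September 1903 has 30 days: 76 − 30 = 46 left.
August 1903 has 31 days: 46 − 31 = 15 left.
July 1903 has 31 days; 31 − 15 = 16 → July 16, 1903.
Going back 10 months from July 16, 1903:
month 7 − 10 = -3, which is month 9 of year 1902 → September 1902.
Day 16 is valid in September, giving September 16, 1902.
Advancing 3 months from September 16, 1902:
month 9 + 3 = 12 → December 1902.
Day 16 is valid in December, giving December 16, 1902.

December 16, 1902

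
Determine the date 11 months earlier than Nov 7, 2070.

Going back 11 months from November 7, 2070.
month 11 − 11 = 0, which is month 12 of year 2069 → December 2069.
Day 7 is valid in December, giving December 7, 2069.

December 7, 2069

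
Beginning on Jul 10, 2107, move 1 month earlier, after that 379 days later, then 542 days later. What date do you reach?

Going back 1 month from July 10, 2107:
month 7 − 1 = 6 → June 2107.
Day 10 is valid in June, giving June 10, 2107.
Counting forward 379 days from June 10, 2107:
June has 30 days, so 30 − 10 = 20 days remain after June 10, 2107; 379 − 20 = 359 left.
July 2107 has 31 days: 359 − 31 = 328 left.
August 2107 has 31 days: 328 − 31 = 297 left.
September 2107 has 30 days: 297 − 30 = 267 left.
October 2107 has 31 days: 267 − 31 = 236 left.
November 2107 has 30 days: 236 − 30 = 206 left.
December 2107 has 31 days: 206 − 31 = 175 left.
January 2108 has 31 days: 175 − 31 = 144 left.
February 2108 has 29 days (2108 is a leap year): 144 − 29 = 115 left.
March 2108 has 31 days: 115 − 31 = 84 left.
April 2108 has 30 days: 84 − 30 = 54 left.
May 2108 has 31 days: 54 − 31 = 23 left.
23 days into June 2108 → June 23, 2108.
Counting forward 542 days from June 23, 2108:
June has 30 days, so 30 − 23 = 7 days remain after June 23, 2108; 542 − 7 = 535 left.
July 2108 has 31 days: 535 − 31 = 504 left.
August 2108 has 31 days: 504 − 31 = 473 left.
September 2108 has 30 days: 473 − 30 = 443 left.
October 2108 has 31 days: 443 − 31 = 412 left.
November 2108 has 30 days: 412 − 30 = 382 left.
December 2108 has 31 days: 382 − 31 = 351 left.
January 2109 has 31 days: 351 − 31 = 320 left.
February 2109 has 28 days (2109 is not a leap year): 320 − 28 = 292 left.
March 2109 has 31 days: 292 − 31 = 261 left.
April 2109 has 30 days: 261 − 30 = 231 left.
May 2109 has 31 days: 231 − 31 = 200 left.
June 2109 has 30 days: 200 − 30 = 170 left.
July 2109 has 31 days: 170 − 31 = 139 left.
August 2109 has 31 days: 139 − 31 = 108 left.
September 2109 has 30 days: 108 − 30 = 78 left.
October 2109 has 31 days: 78 − 31 = 47 left.
November 2109 has 30 days: 47 − 30 = 17 left.
17 days into December 2109 → December 17, 2109.

December 17, 2109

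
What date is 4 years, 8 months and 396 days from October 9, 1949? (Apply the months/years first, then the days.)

Counting forward 4 years, 8 months and 396 days from October 9, 1949: first the month/year part, then the days.
+4 years → 1953; month 10 + 8 = 18, which is month 6 of year 1954 → June 1954.
Day 9 is valid in June, giving June 9, 1954.
Now add 396 days from June 9, 1954.
June has 30 days, so 30 − 9 = 21 days remain after June 9, 1954; 396 − 21 = 375 left.
July 1954 has 31 days: 375 − 31 = 344 left.
August 1954 has 31 days: 344 − 31 = 313 left.
September 1954 has 30 days: 313 − 30 = 283 left.
October 1954 has 31 days: 283 − 31 = 252 left.
November 1954 has 30 days: 252 − 30 = 222 left.
December 1954 has 31 days: 222 − 31 = 191 left.
January 1955 has 31 days: 191 − 31 = 160 left.
February 1955 has 28 days (1955 is not a leap year): 160 − 28 = 132 left.
March 1955 has 31 days: 132 − 31 = 101 left.
April 1955 has 30 days: 101 − 30 = 71 left.
May 1955 has 31 days: 71 − 31 = 40 left.
June 1955 has 30 days: 40 − 30 = 10 left.
10 days into July 1955 → July 10, 1955.

July 10, 1955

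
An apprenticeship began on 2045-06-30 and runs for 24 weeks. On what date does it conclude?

Adding 24 weeks = 168 days from June 30, 2045.
June has 30 days, so 30 − 30 = 0 days remain after June 30, 2045; 168 − 0 = 168 left.
July 2045 has 31 days: 168 − 31 = 137 left.
August 2045 has 31 days: 137 − 31 = 106 left.
September 2045 has 30 days: 106 − 30 = 76 left.
October 2045 has 31 days: 76 − 31 = 45 left.
November 2045 has 30 days: 45 − 30 = 15 left.
15 days into December 2045 → December 15, 2045.

December 15, 2045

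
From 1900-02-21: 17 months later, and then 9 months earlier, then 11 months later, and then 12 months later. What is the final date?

Adding 17 months from February 21, 1900:
month 2 + 17 = 19, which is month 7 of year 1901 → July 1901.
Day 21 is valid in July, giving July 21, 1901.
Counting back 9 months from July 21, 1901:
month 7 − 9 = -2, which is month 10 of year 1900 → October 1900.
Day 21 is valid in October, giving October 21, 1900.
Counting forward 11 months from October 21, 1900:
month 10 + 11 = 21, which is month 9 of year 1901 → September 1901.
Day 21 is valid in September, giving September 21, 1901.
Advancing 12 months from September 21, 1901:
month 9 + 12 = 21, which is month 9 of year 1902 → September 1902.
Day 21 is valid in September, giving September 21, 1902.

September 21, 1902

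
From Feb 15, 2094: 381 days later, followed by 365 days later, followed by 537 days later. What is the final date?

Advancing 381 days from February 15, 2094:
February has 28 days, so 28 − 15 = 13 days remain after February 15, 2094; 381 − 13 = 368 left.
March 2094 has 31 days: 368 − 31 = 337 left.
April 2094 has 30 days: 337 − 30 = 307 left.
May 2094 has 31 days: 307 − 31 = 276 left.
June 2094 has 30 days: 276 − 30 = 246 left.
July 2094 has 31 days: 246 − 31 = 215 left.
August 2094 has 31 days: 215 − 31 = 184 left.
September 2094 has 30 days: 184 − 30 = 154 left.
October 2094 has 31 days: 154 − 31 = 123 left.
November 2094 has 30 days: 123 − 30 = 93 left.
December 2094 has 31 days: 93 − 31 = 62 left.
January 2095 has 31 days: 62 − 31 = 31 left.
February 2095 has 28 days (2095 is not a leap year): 31 − 28 = 3 left.
3 days into March 2095 → March 3, 2095.
Advancing 365 days from March 3, 2095:
March has 31 days, so 31 − 3 = 28 days remain after March 3, 2095; 365 − 28 = 337 left.
April 2095 has 30 days: 337 − 30 = 307 left.
May 2095 has 31 days: 307 − 31 = 276 left.
June 2095 has 30 days: 276 − 30 = 246 left.
July 2095 has 31 days: 246 − 31 = 215 left.
August 2095 has 31 days: 215 − 31 = 184 left.
September 2095 has 30 days: 184 − 30 = 154 left.
October 2095 has 31 days: 154 − 31 = 123 left.
November 2095 has 30 days: 123 − 30 = 93 left.
December 2095 has 31 days: 93 − 31 = 62 left.
January 2096 has 31 days: 62 − 31 = 31 left.
February 2096 has 29 days (2096 is a leap year): 31 − 29 = 2 left.
2 days into March 2096 → March 2, 2096.
Counting forward 537 days from March 2, 2096:
March has 31 days, so 31 − 2 = 29 days remain after March 2, 2096; 537 − 29 = 508 left.
April 2096 has 30 days: 508 − 30 = 478 left.
May 2096 has 31 days: 478 − 31 = 447 left.
June 2096 has 30 days: 447 − 30 = 417 left.
July 2096 has 31 days: 417 − 31 = 386 left.
August 2096 has 31 days: 386 − 31 = 355 left.
September 2096 has 30 days: 355 − 30 = 325 left.
October 2096 has 31 days: 325 − 31 = 294 left.
November 2096 has 30 days: 294 − 30 = 264 left.
December 2096 has 31 days: 264 − 31 = 233 left.
January 2097 has 31 days: 233 − 31 = 202 left.
February 2097 has 28 days (2097 is not a leap year): 202 − 28 = 174 left.
March 2097 has 31 days: 174 − 31 = 143 left.
April 2097 has 30 days: 143 − 30 = 113 left.
May 2097 has 31 days: 113 − 31 = 82 left.
June 2097 has 30 days: 82 − 30 = 52 left.
July 2097 has 31 days: 52 − 31 = 21 left.
21 days into August 2097 → August 21, 2097.

August 21, 2097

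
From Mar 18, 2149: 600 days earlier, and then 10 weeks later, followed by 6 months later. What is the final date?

April 5, 2148

Going back 600 days from March 18, 2149:
Going back 18 days from March 18, 2149 reaches the end of the previous month; 600 − 18 = 582 left.
February 2149 has 28 days (2149 is not a leap year): 582 − 28 = 554 left.
January 2149 has 31 days: 554 − 31 = 523 left.
December 2148 has 31 days: 523 − 31 = 492 left.
November 2148 has 30 days: 492 − 30 = 462 left.
October 2148 has 31 days: 462 − 31 = 431 left.
September 2148 has 30 days: 431 − 30 = 401 left.
August 2148 has 31 days: 401 − 31 = 370 left.
July 2148 has 31 days: 370 − 31 = 339 left.
June 2148 has 30 days: 339 − 30 = 309 left.
May 2148 has 31 days: 309 − 31 = 278 left.
April 2148 has 30 days: 278 − 30 = 248 left.
March 2148 has 31 days: 248 − 31 = 217 left.
February 2148 has 29 days (2148 is a leap year): 217 − 29 = 188 left.
January 2148 has 31 days: 188 − 31 = 157 left.
December 2147 has 31 days: 157 − 31 = 126 left.
November 2147 has 30 days: 126 − 30 = 96 left.
October 2147 has 31 days: 96 − 31 = 65 left.
September 2147 has 30 days: 65 − 30 = 35 left.
August 2147 has 31 days: 35 − 31 = 4 left.
July 2147 has 31 days; 31 − 4 = 27 → July 27, 2147.
Counting forward 10 weeks (= 70 days) from July 27, 2147:
July has 31 days, so 31 − 27 = 4 days remain after July 27, 2147; 70 − 4 = 66 left.
August 2147 has 31 days: 66 − 31 = 35 left.
September 2147 has 30 days: 35 − 30 = 5 left.
5 days into October 2147 → October 5, 2147.
Adding 6 months from October 5, 2147:
month 10 + 6 = 16, which is month 4 of year 2148 → April 2148.
Day 5 is valid in April, giving April 5, 2148.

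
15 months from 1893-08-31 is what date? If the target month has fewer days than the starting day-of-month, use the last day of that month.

November 30, 1894

Counting forward 15 months from August 31, 1893.
month 8 + 15 = 23, which is month 11 of year 1894 → November 1894.
November 1894 has only 30 days and the start was day 31, so the date clamps to November 30, 1894.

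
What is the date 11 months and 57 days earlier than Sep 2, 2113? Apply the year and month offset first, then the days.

Going back 11 months and 57 days from September 2, 2113: first the month/year part, then the days.
month 9 − 11 = -2, which is month 10 of year 2112 → October 2112.
Day 2 is valid in October, giving October 2, 2112.
Now subtract 57 days from October 2, 2112.
Going back 2 days from October 2, 2112 reaches the end of the previous month; 57 − 2 = 55 left.
September 2112 has 30 days: 55 − 30 = 25 left.
August 2112 has 31 days; 31 − 25 = 6 → August 6, 2112.

August 6, 2112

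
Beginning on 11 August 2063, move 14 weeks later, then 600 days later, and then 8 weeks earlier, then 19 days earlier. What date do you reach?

Adding 14 weeks (= 98 days) from August 11, 2063:
August has 31 days, so 31 − 11 = 20 days remain after August 11, 2063; 98 − 20 = 78 left.
September 2063 has 30 days: 78 − 30 = 48 left.
October 2063 has 31 days: 48 − 31 = 17 left.
17 days into November 2063 → November 17, 2063.
Advancing 600 days from November 17, 2063:
November has 30 days, so 30 − 17 = 13 days remain after November 17, 2063; 600 − 13 = 587 left.
December 2063 has 31 days: 587 − 31 = 556 left.
January 2064 has 31 days: 556 − 31 = 525 left.
February 2064 has 29 days (2064 is a leap year): 525 − 29 = 496 left.
March 2064 has 31 days: 496 − 31 = 465 left.
April 2064 has 30 days: 465 − 30 = 435 left.
May 2064 has 31 days: 435 − 31 = 404 left.
June 2064 has 30 days: 404 − 30 = 374 left.
July 2064 has 31 days: 374 − 31 = 343 left.
August 2064 has 31 days: 343 − 31 = 312 left.
September 2064 has 30 days: 312 − 30 = 282 left.
October 2064 has 31 days: 282 − 31 = 251 left.
November 2064 has 30 days: 251 − 30 = 221 left.
December 2064 has 31 days: 221 − 31 = 190 left.
January 2065 has 31 days: 190 − 31 = 159 left.
February 2065 has 28 days (2065 is not a leap year): 159 − 28 = 131 left.
March 2065 has 31 days: 131 − 31 = 100 left.
April 2065 has 30 days: 100 − 30 = 70 left.
May 2065 has 31 days: 70 − 31 = 39 left.
June 2065 has 30 days: 39 − 30 = 9 left.
9 days into July 2065 → July 9, 2065.
Going back 8 weeks (= 56 days) from July 9, 2065:
Going back 9 days from July 9, 2065 reaches the end of the previous month; 56 − 9 = 47 left.
June 2065 has 30 days: 47 − 30 = 17 left.
May 2065 has 31 days; 31 − 17 = 14 → May 14, 2065.
Subtracting 19 days from May 14, 2065:
Going back 14 days from May 14, 2065 reaches the end of the previous month; 19 − 14 = 5 left.
April 2065 has 30 days; 30 − 5 = 25 → April 25, 2065.

April 25, 2065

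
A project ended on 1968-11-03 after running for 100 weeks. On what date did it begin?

December 4, 1966

Going back 100 weeks = 700 days from November 3, 1968.
Going back 3 days from November 3, 1968 reaches the end of the previous month; 700 − 3 = 697 left.
October 1968 has 31 days: 697 − 31 = 666 left.
September 1968 has 30 days: 666 − 30 = 636 left.
August 1968 has 31 days: 636 − 31 = 605 left.
July 1968 has 31 days: 605 − 31 = 574 left.
June 1968 has 30 days: 574 − 30 = 544 left.
May 1968 has 31 days: 544 − 31 = 513 left.
April 1968 has 30 days: 513 − 30 = 483 left.
March 1968 has 31 days: 483 − 31 = 452 left.
February 1968 has 29 days (1968 is a leap year): 452 − 29 = 423 left.
January 1968 has 31 days: 423 − 31 = 392 left.
December 1967 has 31 days: 392 − 31 = 361 left.
November 1967 has 30 days: 361 − 30 = 331 left.
October 1967 has 31 days: 331 − 31 = 300 left.
September 1967 has 30 days: 300 − 30 = 270 left.
August 1967 has 31 days: 270 − 31 = 239 left.
July 1967 has 31 days: 239 − 31 = 208 left.
June 1967 has 30 days: 208 − 30 = 178 left.
May 1967 has 31 days: 178 − 31 = 147 left.
April 1967 has 30 days: 147 − 30 = 117 left.
March 1967 has 31 days: 117 − 31 = 86 left.
February 1967 has 28 days (1967 is not a leap year): 86 − 28 = 58 left.
January 1967 has 31 days: 58 − 31 = 27 left.
December 1966 has 31 days; 31 − 27 = 4 → December 4, 1966.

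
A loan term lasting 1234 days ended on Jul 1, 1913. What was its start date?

Going back 1234 days from July 1, 1913.
Going back 1 day from July 1, 1913 reaches the end of the previous month; 1234 − 1 = 1233 left.
June 1913 has 30 days: 1233 − 30 = 1203 left.
May 1913 has 31 days: 1203 − 31 = 1172 left.
April 1913 has 30 days: 1172 − 30 = 1142 left.
March 1913 has 31 days: 1142 − 31 = 1111 left.
February 1913 has 28 days (1913 is not a leap year): 1111 − 28 = 1083 left.
January 1913 has 31 days: 1083 − 31 = 1052 left.
December 1912 has 31 days: 1052 − 31 = 1021 left.
November 1912 has 30 days: 1021 − 30 = 991 left.
October 1912 has 31 days: 991 − 31 = 960 left.
September 1912 has 30 days: 960 − 30 = 930 left.
August 1912 has 31 days: 930 − 31 = 899 left.
July 1912 has 31 days: 899 − 31 = 868 left.
June 1912 has 30 days: 868 − 30 = 838 left.
May 1912 has 31 days: 838 − 31 = 807 left.
April 1912 has 30 days: 807 − 30 = 777 left.
March 1912 has 31 days: 777 − 31 = 746 left.
February 1912 has 29 days (1912 is a leap year): 746 − 29 = 717 left.
January 1912 has 31 days: 717 − 31 = 686 left.
December 1911 has 31 days: 686 − 31 = 655 left.
November 1911 has 30 days: 655 − 30 = 625 left.
October 1911 has 31 days: 625 − 31 = 594 left.
September 1911 has 30 days: 594 − 30 = 564 left.
August 1911 has 31 days: 564 − 31 = 533 left.
July 1911 has 31 days: 533 − 31 = 502 left.
June 1911 has 30 days: 502 − 30 = 472 left.
May 1911 has 31 days: 472 − 31 = 441 left.
April 1911 has 30 days: 441 − 30 = 411 left.
March 1911 has 31 days: 411 − 31 = 380 left.
February 1911 has 28 days (1911 is not a leap year): 380 − 28 = 352 left.
January 1911 has 31 days: 352 − 31 = 321 left.
December 1910 has 31 days: 321 − 31 = 290 left.
November 1910 has 30 days: 290 − 30 = 260 left.
October 1910 has 31 days: 260 − 31 = 229 left.
September 1910 has 30 days: 229 − 30 = 199 left.
August 1910 has 31 days: 199 − 31 = 168 left.
July 1910 has 31 days: 168 − 31 = 137 left.
June 1910 has 30 days: 137 − 30 = 107 left.
May 1910 has 31 days: 107 − 31 = 76 left.
April 1910 has 30 days: 76 − 30 = 46 left.
March 1910 has 31 days: 46 − 31 = 15 left.
February 1910 has 28 days; 28 − 15 = 13 → February 13, 1910.

February 13, 1910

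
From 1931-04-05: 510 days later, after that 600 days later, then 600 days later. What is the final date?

December 10, 1935

Advancing 510 days from April 5, 1931:
April has 30 days, so 30 − 5 = 25 days remain after April 5, 1931; 510 − 25 = 485 left.
May 1931 has 31 days: 485 − 31 = 454 left.
June 1931 has 30 days: 454 − 30 = 424 left.
July 1931 has 31 days: 424 − 31 = 393 left.
August 1931 has 31 days: 393 − 31 = 362 left.
September 1931 has 30 days: 362 − 30 = 332 left.
October 1931 has 31 days: 332 − 31 = 301 left.
November 1931 has 30 days: 301 − 30 = 271 left.
December 1931 has 31 days: 271 − 31 = 240 left.
January 1932 has 31 days: 240 − 31 = 209 left.
February 1932 has 29 days (1932 is a leap year): 209 − 29 = 180 left.
March 1932 has 31 days: 180 − 31 = 149 left.
April 1932 has 30 days: 149 − 30 = 119 left.
May 1932 has 31 days: 119 − 31 = 88 left.
June 1932 has 30 days: 88 − 30 = 58 left.
July 1932 has 31 days: 58 − 31 = 27 left.
27 days into August 1932 → August 27, 1932.
Advancing 600 days from August 27, 1932:
August has 31 days, so 31 − 27 = 4 days remain after August 27, 1932; 600 − 4 = 596 left.
September 1932 has 30 days: 596 − 30 = 566 left.
October 1932 has 31 days: 566 − 31 = 535 left.
November 1932 has 30 days: 535 − 30 = 505 left.
December 1932 has 31 days: 505 − 31 = 474 left.
January 1933 has 31 days: 474 − 31 = 443 left.
February 1933 has 28 days (1933 is not a leap year): 443 − 28 = 415 left.
March 1933 has 31 days: 415 − 31 = 384 left.
April 1933 has 30 days: 384 − 30 = 354 left.
May 1933 has 31 days: 354 − 31 = 323 left.
June 1933 has 30 days: 323 − 30 = 293 left.
July 1933 has 31 days: 293 − 31 = 262 left.
August 1933 has 31 days: 262 − 31 = 231 left.
September 1933 has 30 days: 231 − 30 = 201 left.
October 1933 has 31 days: 201 − 31 = 170 left.
November 1933 has 30 days: 170 − 30 = 140 left.
December 1933 has 31 days: 140 − 31 = 109 left.
January 1934 has 31 days: 109 − 31 = 78 left.
February 1934 has 28 days (1934 is not a leap year): 78 − 28 = 50 left.
March 1934 has 31 days: 50 − 31 = 19 left.
19 days into April 1934 → April 19, 1934.
Counting forward 600 days from April 19, 1934:
April has 30 days, so 30 − 19 = 11 days remain after April 19, 1934; 600 − 11 = 589 left.
May 1934 has 31 days: 589 − 31 = 558 left.
June 1934 has 30 days: 558 − 30 = 528 left.
July 1934 has 31 days: 528 − 31 = 497 left.
August 1934 has 31 days: 497 − 31 = 466 left.
September 1934 has 30 days: 466 − 30 = 436 left.
October 1934 has 31 days: 436 − 31 = 405 left.
November 1934 has 30 days: 405 − 30 = 375 left.
December 1934 has 31 days: 375 − 31 = 344 left.
January 1935 has 31 days: 344 − 31 = 313 left.
February 1935 has 28 days (1935 is not a leap year): 313 − 28 = 285 left.
March 1935 has 31 days: 285 − 31 = 254 left.
April 1935 has 30 days: 254 − 30 = 224 left.
May 1935 has 31 days: 224 − 31 = 193 left.
June 1935 has 30 days: 193 − 30 = 163 left.
July 1935 has 31 days: 163 − 31 = 132 left.
August 1935 has 31 days: 132 − 31 = 101 left.
September 1935 has 30 days: 101 − 30 = 71 left.
October 1935 has 31 days: 71 − 31 = 40 left.
November 1935 has 30 days: 40 − 30 = 10 left.
10 days into December 1935 → December 10, 1935.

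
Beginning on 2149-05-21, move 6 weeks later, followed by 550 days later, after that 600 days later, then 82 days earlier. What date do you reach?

June 4, 2152

Advancing 6 weeks (= 42 days) from May 21, 2149:
May has 31 days, so 31 − 21 = 10 days remain after May 21, 2149; 42 − 10 = 32 left.
June 2149 has 30 days: 32 − 30 = 2 left.
2 days into July 2149 → July 2, 2149.
Advancing 550 days from July 2, 2149:
July has 31 days, so 31 − 2 = 29 days remain after July 2, 2149; 550 − 29 = 521 left.
August 2149 has 31 days: 521 − 31 = 490 left.
September 2149 has 30 days: 490 − 30 = 460 left.
October 2149 has 31 days: 460 − 31 = 429 left.
November 2149 has 30 days: 429 − 30 = 399 left.
December 2149 has 31 days: 399 − 31 = 368 left.
January 2150 has 31 days: 368 − 31 = 337 left.
February 2150 has 28 days (2150 is not a leap year): 337 − 28 = 309 left.
March 2150 has 31 days: 309 − 31 = 278 left.
April 2150 has 30 days: 278 − 30 = 248 left.
May 2150 has 31 days: 248 − 31 = 217 left.
June 2150 has 30 days: 217 − 30 = 187 left.
July 2150 has 31 days: 187 − 31 = 156 left.
August 2150 has 31 days: 156 − 31 = 125 left.
September 2150 has 30 days: 125 − 30 = 95 left.
October 2150 has 31 days: 95 − 31 = 64 left.
November 2150 has 30 days: 64 − 30 = 34 left.
December 2150 has 31 days: 34 − 31 = 3 left.
3 days into January 2151 → January 3, 2151.
Advancing 600 days from January 3, 2151:
January has 31 days, so 31 − 3 = 28 days remain after January 3, 2151; 600 − 28 = 572 left.
February 2151 has 28 days (2151 is not a leap year): 572 − 28 = 544 left.
March 2151 has 31 days: 544 − 31 = 513 left.
April 2151 has 30 days: 513 − 30 = 483 left.
May 2151 has 31 days: 483 − 31 = 452 left.
June 2151 has 30 days: 452 − 30 = 422 left.
July 2151 has 31 days: 422 − 31 = 391 left.
August 2151 has 31 days: 391 − 31 = 360 left.
September 2151 has 30 days: 360 − 30 = 330 left.
October 2151 has 31 days: 330 − 31 = 299 left.
November 2151 has 30 days: 299 − 30 = 269 left.
December 2151 has 31 days: 269 − 31 = 238 left.
January 2152 has 31 days: 238 − 31 = 207 left.
February 2152 has 29 days (2152 is a leap year): 207 − 29 = 178 left.
March 2152 has 31 days: 178 − 31 = 147 left.
April 2152 has 30 days: 147 − 30 = 117 left.
May 2152 has 31 days: 117 − 31 = 86 left.
June 2152 has 30 days: 86 − 30 = 56 left.
July 2152 has 31 days: 56 − 31 = 25 left.
25 days into August 2152 → August 25, 2152.
Counting back 82 days from August 25, 2152:
Going back 25 days from August 25, 2152 reaches the end of the previous month; 82 − 25 = 57 left.
July 2152 has 31 days: 57 − 31 = 26 left.
June 2152 has 30 days; 30 − 26 = 4 → June 4, 2152.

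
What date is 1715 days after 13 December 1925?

Adding 1715 days from December 13, 1925.
December has 31 days, so 31 − 13 = 18 days remain after December 13, 1925; 1715 − 18 = 1697 left.
January 1926 has 31 days: 1697 − 31 = 1666 left.
February 1926 has 28 days (1926 is not a leap year): 1666 − 28 = 1638 left.
March 1926 has 31 days: 1638 − 31 = 1607 left.
April 1926 has 30 days: 1607 − 30 = 1577 left.
May 1926 has 31 days: 1577 − 31 = 1546 left.
June 1926 has 30 days: 1546 − 30 = 1516 left.
July 1926 has 31 days: 1516 − 31 = 1485 left.
August 1926 has 31 days: 1485 − 31 = 1454 left.
September 1926 has 30 days: 1454 − 30 = 1424 left.
October 1926 has 31 days: 1424 − 31 = 1393 left.
November 1926 has 30 days: 1393 − 30 = 1363 left.
December 1926 has 31 days: 1363 − 31 = 1332 left.
January 1927 has 31 days: 1332 − 31 = 1301 left.
February 1927 has 28 days (1927 is not a leap year): 1301 − 28 = 1273 left.
March 1927 has 31 days: 1273 − 31 = 1242 left.
April 1927 has 30 days: 1242 − 30 = 1212 left.
May 1927 has 31 days: 1212 − 31 = 1181 left.
June 1927 has 30 days: 1181 − 30 = 1151 left.
July 1927 has 31 days: 1151 − 31 = 1120 left.
August 1927 has 31 days: 1120 − 31 = 1089 left.
September 1927 has 30 days: 1089 − 30 = 1059 left.
October 1927 has 31 days: 1059 − 31 = 1028 left.
November 1927 has 30 days: 1028 − 30 = 998 left.
December 1927 has 31 days: 998 − 31 = 967 left.
January 1928 has 31 days: 967 − 31 = 936 left.
February 1928 has 29 days (1928 is a leap year): 936 − 29 = 907 left.
March 1928 has 31 days: 907 − 31 = 876 left.
April 1928 has 30 days: 876 − 30 = 846 left.
May 1928 has 31 days: 846 − 31 = 815 left.
June 1928 has 30 days: 815 − 30 = 785 left.
July 1928 has 31 days: 785 − 31 = 754 left.
August 1928 has 31 days: 754 − 31 = 723 left.
September 1928 has 30 days: 723 − 30 = 693 left.
October 1928 has 31 days: 693 − 31 = 662 left.
November 1928 has 30 days: 662 − 30 = 632 left.
December 1928 has 31 days: 632 − 31 = 601 left.
January 1929 has 31 days: 601 − 31 = 570 left.
February 1929 has 28 days (1929 is not a leap year): 570 − 28 = 542 left.
March 1929 has 31 days: 542 − 31 = 511 left.
April 1929 has 30 days: 511 − 30 = 481 left.
May 1929 has 31 days: 481 − 31 = 450 left.
June 1929 has 30 days: 450 − 30 = 420 left.
July 1929 has 31 days: 420 − 31 = 389 left.
August 1929 has 31 days: 389 − 31 = 358 left.
September 1929 has 30 days: 358 − 30 = 328 left.
October 1929 has 31 days: 328 − 31 = 297 left.
November 1929 has 30 days: 297 − 30 = 267 left.
December 1929 has 31 days: 267 − 31 = 236 left.
January 1930 has 31 days: 236 − 31 = 205 left.
February 1930 has 28 days (1930 is not a leap year): 205 − 28 = 177 left.
March 1930 has 31 days: 177 − 31 = 146 left.
April 1930 has 30 days: 146 − 30 = 116 left.
May 1930 has 31 days: 116 − 31 = 85 left.
June 1930 has 30 days: 85 − 30 = 55 left.
July 1930 has 31 days: 55 − 31 = 24 left.
24 days into August 1930 → August 24, 1930.

August 24, 1930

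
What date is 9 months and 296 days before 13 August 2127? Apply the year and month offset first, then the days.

Counting back 9 months and 296 days from August 13, 2127: first the month/year part, then the days.
month 8 − 9 = -1, which is month 11 of year 2126 → November 2126.
Day 13 is valid in November, giving November 13, 2126.
Now subtract 296 days from November 13, 2126.
Going back 13 days from November 13, 2126 reaches the end of the previous month; 296 − 13 = 283 left.
October 2126 has 31 days: 283 − 31 = 252 left.
September 2126 has 30 days: 252 − 30 = 222 left.
August 2126 has 31 days: 222 − 31 = 191 left.
July 2126 has 31 days: 191 − 31 = 160 left.
June 2126 has 30 days: 160 − 30 = 130 left.
May 2126 has 31 days: 130 − 31 = 99 left.
April 2126 has 30 days: 99 − 30 = 69 left.
March 2126 has 31 days: 69 − 31 = 38 left.
February 2126 has 28 days (2126 is not a leap year): 38 − 28 = 10 left.
January 2126 has 31 days; 31 − 10 = 21 → January 21, 2126.

January 21, 2126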